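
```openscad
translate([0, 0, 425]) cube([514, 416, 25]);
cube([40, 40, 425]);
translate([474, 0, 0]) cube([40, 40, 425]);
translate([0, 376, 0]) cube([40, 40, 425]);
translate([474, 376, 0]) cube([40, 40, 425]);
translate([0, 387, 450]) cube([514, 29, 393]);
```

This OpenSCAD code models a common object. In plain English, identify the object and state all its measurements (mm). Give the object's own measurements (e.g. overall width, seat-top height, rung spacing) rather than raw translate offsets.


A chair. The seat is a 514×416×25 mm slab with its top at z = 450 mm, on four 40×40 mm corner legs (flush with the seat edges, standing on z = 0). A flat backrest 29 mm thick, 393 mm tall, spans the full seat width and rises from the seat top along its +y edge, rear face flush with the rear of the seat.


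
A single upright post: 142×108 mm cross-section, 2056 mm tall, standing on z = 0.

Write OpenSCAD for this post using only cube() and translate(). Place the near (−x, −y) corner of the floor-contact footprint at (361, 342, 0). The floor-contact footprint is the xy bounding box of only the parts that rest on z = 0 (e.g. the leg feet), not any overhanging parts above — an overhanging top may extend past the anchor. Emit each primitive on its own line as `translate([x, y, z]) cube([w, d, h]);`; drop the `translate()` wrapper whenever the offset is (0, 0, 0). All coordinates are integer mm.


translate([361, 342, 0]) cube([142, 108, 2056]);


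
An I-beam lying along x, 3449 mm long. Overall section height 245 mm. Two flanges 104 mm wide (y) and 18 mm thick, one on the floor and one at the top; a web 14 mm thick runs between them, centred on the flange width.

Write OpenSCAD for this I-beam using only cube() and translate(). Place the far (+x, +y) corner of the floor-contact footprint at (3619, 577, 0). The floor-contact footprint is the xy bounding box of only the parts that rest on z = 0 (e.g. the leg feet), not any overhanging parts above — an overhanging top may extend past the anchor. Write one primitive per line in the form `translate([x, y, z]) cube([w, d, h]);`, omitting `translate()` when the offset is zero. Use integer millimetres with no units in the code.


translate([170, 473, 0]) cube([3449, 104, 18]);
translate([170, 518, 18]) cube([3449, 14, 209]);
translate([170, 473, 227]) cube([3449, 104, 18]);


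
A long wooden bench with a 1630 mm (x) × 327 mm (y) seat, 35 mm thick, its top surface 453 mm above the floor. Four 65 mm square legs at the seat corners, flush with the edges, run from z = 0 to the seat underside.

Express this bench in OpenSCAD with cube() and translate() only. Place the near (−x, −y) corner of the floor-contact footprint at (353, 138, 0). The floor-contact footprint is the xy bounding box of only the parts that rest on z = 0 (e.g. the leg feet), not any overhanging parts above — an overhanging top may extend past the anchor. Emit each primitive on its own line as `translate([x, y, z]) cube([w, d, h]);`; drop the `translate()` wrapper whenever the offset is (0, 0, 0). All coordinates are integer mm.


translate([353, 138, 418]) cube([1630, 327, 35]);
translate([353, 138, 0]) cube([65, 65, 418]);
translate([353, 400, 0]) cube([65, 65, 418]);
translate([1918, 138, 0]) cube([65, 65, 418]);
translate([1918, 400, 0]) cube([65, 65, 418]);


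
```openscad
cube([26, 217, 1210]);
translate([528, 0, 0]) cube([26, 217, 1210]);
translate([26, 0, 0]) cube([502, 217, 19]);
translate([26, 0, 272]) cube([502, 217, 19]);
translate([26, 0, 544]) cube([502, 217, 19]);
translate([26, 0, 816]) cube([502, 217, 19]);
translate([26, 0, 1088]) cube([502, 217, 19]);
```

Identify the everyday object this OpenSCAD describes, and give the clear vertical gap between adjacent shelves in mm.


A bookshelf. The clear shelf gap is 253 mm.

Two tall side panels with 5 horizontal boards between them — a bookshelf. The first two shelf undersides are at z = 0 and z = 272; with shelf thickness 19, the clear gap is 272 − 0 − 19 = 253 mm.


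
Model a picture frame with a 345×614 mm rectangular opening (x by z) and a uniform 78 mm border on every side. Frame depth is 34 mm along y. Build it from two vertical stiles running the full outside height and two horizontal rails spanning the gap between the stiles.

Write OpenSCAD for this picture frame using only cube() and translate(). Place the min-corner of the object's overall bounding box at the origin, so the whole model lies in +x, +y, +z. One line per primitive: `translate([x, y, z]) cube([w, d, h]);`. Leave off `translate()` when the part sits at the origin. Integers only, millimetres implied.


cube([78, 34, 770]);
translate([423, 0, 0]) cube([78, 34, 770]);
translate([78, 0, 0]) cube([345, 34, 78]);
translate([78, 0, 692]) cube([345, 34, 78]);


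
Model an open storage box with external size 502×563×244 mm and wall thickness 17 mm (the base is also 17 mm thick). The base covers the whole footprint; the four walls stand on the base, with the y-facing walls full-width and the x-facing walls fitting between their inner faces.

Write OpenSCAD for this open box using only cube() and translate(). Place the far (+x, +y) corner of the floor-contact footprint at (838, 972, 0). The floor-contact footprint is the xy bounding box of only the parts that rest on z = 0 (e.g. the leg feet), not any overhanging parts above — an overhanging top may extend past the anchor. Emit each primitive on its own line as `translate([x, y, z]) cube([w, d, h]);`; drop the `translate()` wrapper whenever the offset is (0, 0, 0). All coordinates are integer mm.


translate([336, 409, 0]) cube([502, 563, 17]);
translate([336, 409, 17]) cube([502, 17, 227]);
translate([336, 955, 17]) cube([502, 17, 227]);
translate([336, 426, 17]) cube([17, 529, 227]);
translate([821, 426, 17]) cube([17, 529, 227]);


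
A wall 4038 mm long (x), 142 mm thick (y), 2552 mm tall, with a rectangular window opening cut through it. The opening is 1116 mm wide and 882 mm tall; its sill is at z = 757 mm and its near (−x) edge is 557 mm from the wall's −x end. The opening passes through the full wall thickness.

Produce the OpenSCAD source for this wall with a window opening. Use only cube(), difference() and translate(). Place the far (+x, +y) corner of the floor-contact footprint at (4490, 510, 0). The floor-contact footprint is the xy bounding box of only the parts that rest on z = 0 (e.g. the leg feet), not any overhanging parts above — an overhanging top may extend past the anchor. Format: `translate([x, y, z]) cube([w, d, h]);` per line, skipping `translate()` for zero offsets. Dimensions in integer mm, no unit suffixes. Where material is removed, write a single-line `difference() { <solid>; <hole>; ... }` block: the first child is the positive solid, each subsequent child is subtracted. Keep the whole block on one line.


difference() { translate([452, 368, 0]) cube([4038, 142, 2552]); translate([1009, 368, 757]) cube([1116, 142, 882]); }


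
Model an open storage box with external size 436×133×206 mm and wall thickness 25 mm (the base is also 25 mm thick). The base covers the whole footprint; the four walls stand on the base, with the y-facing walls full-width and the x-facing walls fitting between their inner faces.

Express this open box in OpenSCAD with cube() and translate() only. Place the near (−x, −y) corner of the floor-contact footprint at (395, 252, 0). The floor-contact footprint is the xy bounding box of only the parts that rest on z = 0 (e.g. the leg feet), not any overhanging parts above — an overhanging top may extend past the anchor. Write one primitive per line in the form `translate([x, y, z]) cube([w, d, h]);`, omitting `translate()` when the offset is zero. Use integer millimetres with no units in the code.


translate([395, 252, 0]) cube([436, 133, 25]);
translate([395, 252, 25]) cube([436, 25, 181]);
translate([395, 360, 25]) cube([436, 25, 181]);
translate([395, 277, 25]) cube([25, 83, 181]);
translate([806, 277, 25]) cube([25, 83, 181]);


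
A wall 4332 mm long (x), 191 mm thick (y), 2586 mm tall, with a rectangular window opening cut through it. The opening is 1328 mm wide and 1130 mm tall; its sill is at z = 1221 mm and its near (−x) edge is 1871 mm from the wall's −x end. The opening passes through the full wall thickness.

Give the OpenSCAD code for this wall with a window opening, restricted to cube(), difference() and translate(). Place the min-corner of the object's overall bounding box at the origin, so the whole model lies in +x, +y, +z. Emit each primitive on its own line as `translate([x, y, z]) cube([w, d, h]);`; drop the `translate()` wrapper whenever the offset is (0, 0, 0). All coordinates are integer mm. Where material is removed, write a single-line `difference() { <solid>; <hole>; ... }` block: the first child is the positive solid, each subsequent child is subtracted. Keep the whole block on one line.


difference() { cube([4332, 191, 2586]); translate([1871, 0, 1221]) cube([1328, 191, 1130]); }


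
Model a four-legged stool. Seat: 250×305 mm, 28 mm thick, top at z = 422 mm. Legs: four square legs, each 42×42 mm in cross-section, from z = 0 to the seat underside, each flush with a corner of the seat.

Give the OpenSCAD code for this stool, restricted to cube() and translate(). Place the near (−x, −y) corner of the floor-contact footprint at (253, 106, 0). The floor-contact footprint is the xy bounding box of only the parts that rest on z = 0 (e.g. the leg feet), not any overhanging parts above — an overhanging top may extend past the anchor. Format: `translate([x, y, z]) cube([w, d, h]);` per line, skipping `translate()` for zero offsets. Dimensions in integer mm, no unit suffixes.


translate([253, 106, 394]) cube([250, 305, 28]);
translate([253, 106, 0]) cube([42, 42, 394]);
translate([461, 106, 0]) cube([42, 42, 394]);
translate([253, 369, 0]) cube([42, 42, 394]);
translate([461, 369, 0]) cube([42, 42, 394]);


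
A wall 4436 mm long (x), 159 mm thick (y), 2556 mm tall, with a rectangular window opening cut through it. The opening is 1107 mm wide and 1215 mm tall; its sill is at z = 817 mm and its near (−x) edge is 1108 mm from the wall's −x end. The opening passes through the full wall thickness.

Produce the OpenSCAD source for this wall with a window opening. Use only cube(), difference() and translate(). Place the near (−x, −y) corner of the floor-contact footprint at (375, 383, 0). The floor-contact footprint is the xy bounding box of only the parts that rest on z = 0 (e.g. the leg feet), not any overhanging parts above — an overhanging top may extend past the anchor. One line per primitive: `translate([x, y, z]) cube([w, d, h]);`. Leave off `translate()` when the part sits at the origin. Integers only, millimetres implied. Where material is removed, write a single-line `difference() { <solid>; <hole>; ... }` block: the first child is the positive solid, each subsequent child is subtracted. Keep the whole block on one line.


difference() { translate([375, 383, 0]) cube([4436, 159, 2556]); translate([1483, 383, 817]) cube([1107, 159, 1215]); }


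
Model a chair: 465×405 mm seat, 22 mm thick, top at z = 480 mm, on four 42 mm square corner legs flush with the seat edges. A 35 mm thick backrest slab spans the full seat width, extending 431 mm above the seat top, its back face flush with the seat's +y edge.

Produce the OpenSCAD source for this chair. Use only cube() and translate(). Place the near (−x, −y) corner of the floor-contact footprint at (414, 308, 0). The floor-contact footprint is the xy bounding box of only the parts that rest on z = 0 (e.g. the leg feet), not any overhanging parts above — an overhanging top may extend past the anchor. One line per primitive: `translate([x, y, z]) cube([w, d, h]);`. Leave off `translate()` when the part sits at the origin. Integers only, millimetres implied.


translate([414, 308, 458]) cube([465, 405, 22]);
translate([414, 308, 0]) cube([42, 42, 458]);
translate([837, 308, 0]) cube([42, 42, 458]);
translate([414, 671, 0]) cube([42, 42, 458]);
translate([837, 671, 0]) cube([42, 42, 458]);
translate([414, 678, 480]) cube([465, 35, 431]);


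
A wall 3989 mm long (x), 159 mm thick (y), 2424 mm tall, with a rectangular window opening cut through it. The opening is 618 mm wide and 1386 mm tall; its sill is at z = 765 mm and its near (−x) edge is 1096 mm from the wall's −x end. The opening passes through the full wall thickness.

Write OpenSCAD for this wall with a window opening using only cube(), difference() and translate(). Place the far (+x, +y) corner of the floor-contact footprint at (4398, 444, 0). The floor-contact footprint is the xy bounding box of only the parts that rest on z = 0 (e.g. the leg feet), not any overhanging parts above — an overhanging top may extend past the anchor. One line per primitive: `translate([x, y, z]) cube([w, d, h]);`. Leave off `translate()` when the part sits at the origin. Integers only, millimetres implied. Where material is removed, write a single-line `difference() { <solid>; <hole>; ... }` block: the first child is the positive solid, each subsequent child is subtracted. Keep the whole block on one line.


difference() { translate([409, 285, 0]) cube([3989, 159, 2424]); translate([1505, 285, 765]) cube([618, 159, 1386]); }


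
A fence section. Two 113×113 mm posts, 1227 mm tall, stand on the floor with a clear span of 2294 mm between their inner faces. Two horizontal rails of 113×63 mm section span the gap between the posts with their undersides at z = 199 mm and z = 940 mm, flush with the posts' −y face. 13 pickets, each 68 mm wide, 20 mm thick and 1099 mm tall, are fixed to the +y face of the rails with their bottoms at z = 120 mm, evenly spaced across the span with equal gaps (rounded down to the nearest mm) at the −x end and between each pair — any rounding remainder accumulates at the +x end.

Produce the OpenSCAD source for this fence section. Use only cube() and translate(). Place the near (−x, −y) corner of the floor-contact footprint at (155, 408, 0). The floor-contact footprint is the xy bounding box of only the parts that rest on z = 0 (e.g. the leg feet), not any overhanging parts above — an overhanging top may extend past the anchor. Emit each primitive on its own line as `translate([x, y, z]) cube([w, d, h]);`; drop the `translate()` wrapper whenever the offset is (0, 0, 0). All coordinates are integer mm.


translate([155, 408, 0]) cube([113, 113, 1227]);
translate([2562, 408, 0]) cube([113, 113, 1227]);
translate([268, 408, 199]) cube([2294, 113, 63]);
translate([268, 408, 940]) cube([2294, 113, 63]);
translate([368, 521, 120]) cube([68, 20, 1099]);
translate([536, 521, 120]) cube([68, 20, 1099]);
translate([704, 521, 120]) cube([68, 20, 1099]);
translate([872, 521, 120]) cube([68, 20, 1099]);
translate([1040, 521, 120]) cube([68, 20, 1099]);
translate([1208, 521, 120]) cube([68, 20, 1099]);
translate([1376, 521, 120]) cube([68, 20, 1099]);
translate([1544, 521, 120]) cube([68, 20, 1099]);
translate([1712, 521, 120]) cube([68, 20, 1099]);
translate([1880, 521, 120]) cube([68, 20, 1099]);
translate([2048, 521, 120]) cube([68, 20, 1099]);
translate([2216, 521, 120]) cube([68, 20, 1099]);
translate([2384, 521, 120]) cube([68, 20, 1099]);


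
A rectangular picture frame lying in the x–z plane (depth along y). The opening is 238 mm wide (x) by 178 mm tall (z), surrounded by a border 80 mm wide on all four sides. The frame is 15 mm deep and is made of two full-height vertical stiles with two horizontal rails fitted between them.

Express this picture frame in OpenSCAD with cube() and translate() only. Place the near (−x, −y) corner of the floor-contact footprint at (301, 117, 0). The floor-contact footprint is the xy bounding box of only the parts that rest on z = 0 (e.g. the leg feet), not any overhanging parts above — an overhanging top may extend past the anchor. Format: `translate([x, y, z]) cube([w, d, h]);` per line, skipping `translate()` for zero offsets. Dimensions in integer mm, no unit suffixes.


translate([301, 117, 0]) cube([80, 15, 338]);
translate([619, 117, 0]) cube([80, 15, 338]);
translate([381, 117, 0]) cube([238, 15, 80]);
translate([381, 117, 258]) cube([238, 15, 80]);


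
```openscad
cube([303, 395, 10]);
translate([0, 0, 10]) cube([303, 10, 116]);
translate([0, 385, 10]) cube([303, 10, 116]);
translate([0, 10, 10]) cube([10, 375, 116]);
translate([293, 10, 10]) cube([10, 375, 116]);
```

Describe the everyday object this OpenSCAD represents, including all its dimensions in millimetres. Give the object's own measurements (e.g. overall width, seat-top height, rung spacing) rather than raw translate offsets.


An open-topped rectangular box: outside dimensions 303×395×126 mm, with a uniform wall and base thickness of 10 mm. The base is a full 303×395 slab on the floor; four walls sit on top of the base. The front and back walls (the −y and +y sides) span the full width; the two side walls fit between them.


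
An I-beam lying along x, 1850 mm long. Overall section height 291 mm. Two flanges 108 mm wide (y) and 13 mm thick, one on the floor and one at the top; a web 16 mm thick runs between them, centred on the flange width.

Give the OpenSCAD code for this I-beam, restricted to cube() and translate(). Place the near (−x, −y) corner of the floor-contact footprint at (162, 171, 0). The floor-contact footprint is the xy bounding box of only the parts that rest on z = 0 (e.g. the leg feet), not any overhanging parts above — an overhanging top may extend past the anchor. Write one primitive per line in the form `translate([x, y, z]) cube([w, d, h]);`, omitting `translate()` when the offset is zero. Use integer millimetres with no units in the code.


translate([162, 171, 0]) cube([1850, 108, 13]);
translate([162, 217, 13]) cube([1850, 16, 265]);
translate([162, 171, 278]) cube([1850, 108, 13]);


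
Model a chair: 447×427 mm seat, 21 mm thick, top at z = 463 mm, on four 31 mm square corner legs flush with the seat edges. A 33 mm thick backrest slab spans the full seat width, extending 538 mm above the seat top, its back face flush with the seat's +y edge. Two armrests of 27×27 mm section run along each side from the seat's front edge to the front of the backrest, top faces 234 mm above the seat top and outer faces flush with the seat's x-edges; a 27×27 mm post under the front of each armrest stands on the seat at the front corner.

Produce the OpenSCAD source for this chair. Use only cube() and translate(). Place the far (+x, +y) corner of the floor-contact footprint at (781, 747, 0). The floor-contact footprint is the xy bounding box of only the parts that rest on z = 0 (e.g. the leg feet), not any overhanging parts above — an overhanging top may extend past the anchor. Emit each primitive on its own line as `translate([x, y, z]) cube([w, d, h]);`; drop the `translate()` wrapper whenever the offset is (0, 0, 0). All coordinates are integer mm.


translate([334, 320, 442]) cube([447, 427, 21]);
translate([334, 320, 0]) cube([31, 31, 442]);
translate([750, 320, 0]) cube([31, 31, 442]);
translate([334, 716, 0]) cube([31, 31, 442]);
translate([750, 716, 0]) cube([31, 31, 442]);
translate([334, 714, 463]) cube([447, 33, 538]);
translate([334, 320, 670]) cube([27, 394, 27]);
translate([754, 320, 670]) cube([27, 394, 27]);
translate([334, 320, 463]) cube([27, 27, 207]);
translate([754, 320, 463]) cube([27, 27, 207]);


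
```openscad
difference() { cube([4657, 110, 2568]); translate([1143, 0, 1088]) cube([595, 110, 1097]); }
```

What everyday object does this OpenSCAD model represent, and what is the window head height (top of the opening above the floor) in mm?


A wall with a window opening. The window head height is 2185 mm.

A wall with a rectangular opening subtracted — a window. Sill at z = 1088, opening 1097 mm tall, so the head is at 1088 + 1097 = 2185 mm.


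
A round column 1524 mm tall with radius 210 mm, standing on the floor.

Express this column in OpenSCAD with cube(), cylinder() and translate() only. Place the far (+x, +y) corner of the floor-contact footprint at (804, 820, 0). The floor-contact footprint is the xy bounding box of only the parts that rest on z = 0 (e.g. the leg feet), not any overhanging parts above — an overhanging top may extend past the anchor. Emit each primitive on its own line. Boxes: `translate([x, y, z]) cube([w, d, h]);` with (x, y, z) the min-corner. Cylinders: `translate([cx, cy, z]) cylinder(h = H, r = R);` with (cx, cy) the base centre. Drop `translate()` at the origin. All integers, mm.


translate([594, 610, 0]) cylinder(h = 1524, r = 210);


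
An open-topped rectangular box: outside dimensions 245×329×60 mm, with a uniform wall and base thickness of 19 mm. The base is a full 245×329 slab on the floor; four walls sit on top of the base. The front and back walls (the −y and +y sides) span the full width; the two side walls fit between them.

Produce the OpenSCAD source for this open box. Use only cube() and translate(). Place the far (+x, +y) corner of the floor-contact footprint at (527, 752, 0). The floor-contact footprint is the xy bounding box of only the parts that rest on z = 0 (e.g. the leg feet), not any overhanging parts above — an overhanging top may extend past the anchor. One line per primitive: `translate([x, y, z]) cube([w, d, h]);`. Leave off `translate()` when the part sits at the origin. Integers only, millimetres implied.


translate([282, 423, 0]) cube([245, 329, 19]);
translate([282, 423, 19]) cube([245, 19, 41]);
translate([282, 733, 19]) cube([245, 19, 41]);
translate([282, 442, 19]) cube([19, 291, 41]);
translate([508, 442, 19]) cube([19, 291, 41]);


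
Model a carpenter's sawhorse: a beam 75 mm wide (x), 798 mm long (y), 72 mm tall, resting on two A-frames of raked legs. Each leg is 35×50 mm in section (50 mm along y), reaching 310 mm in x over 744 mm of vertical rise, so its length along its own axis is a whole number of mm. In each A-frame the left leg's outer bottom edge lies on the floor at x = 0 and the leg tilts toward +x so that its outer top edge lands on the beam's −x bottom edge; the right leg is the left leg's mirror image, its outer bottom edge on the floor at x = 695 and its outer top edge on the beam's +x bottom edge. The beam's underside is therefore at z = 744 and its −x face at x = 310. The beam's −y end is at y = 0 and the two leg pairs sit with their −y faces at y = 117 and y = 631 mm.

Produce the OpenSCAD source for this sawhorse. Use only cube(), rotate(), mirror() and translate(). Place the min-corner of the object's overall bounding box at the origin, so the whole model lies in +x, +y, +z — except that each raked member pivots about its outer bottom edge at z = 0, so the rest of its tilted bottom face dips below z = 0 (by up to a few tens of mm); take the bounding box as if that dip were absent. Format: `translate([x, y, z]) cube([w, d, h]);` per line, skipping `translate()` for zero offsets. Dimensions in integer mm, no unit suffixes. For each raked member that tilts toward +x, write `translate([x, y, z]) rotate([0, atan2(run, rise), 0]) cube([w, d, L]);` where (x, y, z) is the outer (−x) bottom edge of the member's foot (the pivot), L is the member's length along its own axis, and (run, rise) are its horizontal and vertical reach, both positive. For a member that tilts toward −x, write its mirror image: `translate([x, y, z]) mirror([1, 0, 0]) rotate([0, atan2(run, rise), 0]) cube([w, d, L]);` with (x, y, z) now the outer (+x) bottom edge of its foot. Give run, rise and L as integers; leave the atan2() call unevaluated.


translate([310, 0, 744]) cube([75, 798, 72]);
translate([0, 117, 0]) rotate([0, atan2(310, 744), 0]) cube([35, 50, 806]);
translate([695, 117, 0]) mirror([1, 0, 0]) rotate([0, atan2(310, 744), 0]) cube([35, 50, 806]);
translate([0, 631, 0]) rotate([0, atan2(310, 744), 0]) cube([35, 50, 806]);
translate([695, 631, 0]) mirror([1, 0, 0]) rotate([0, atan2(310, 744), 0]) cube([35, 50, 806]);


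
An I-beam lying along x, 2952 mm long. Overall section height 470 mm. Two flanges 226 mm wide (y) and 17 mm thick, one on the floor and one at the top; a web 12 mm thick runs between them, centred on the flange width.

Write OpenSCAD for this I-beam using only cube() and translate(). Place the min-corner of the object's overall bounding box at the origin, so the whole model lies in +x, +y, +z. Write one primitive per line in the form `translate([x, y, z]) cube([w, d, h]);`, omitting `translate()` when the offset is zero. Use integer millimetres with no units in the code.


cube([2952, 226, 17]);
translate([0, 107, 17]) cube([2952, 12, 436]);
translate([0, 0, 453]) cube([2952, 226, 17]);


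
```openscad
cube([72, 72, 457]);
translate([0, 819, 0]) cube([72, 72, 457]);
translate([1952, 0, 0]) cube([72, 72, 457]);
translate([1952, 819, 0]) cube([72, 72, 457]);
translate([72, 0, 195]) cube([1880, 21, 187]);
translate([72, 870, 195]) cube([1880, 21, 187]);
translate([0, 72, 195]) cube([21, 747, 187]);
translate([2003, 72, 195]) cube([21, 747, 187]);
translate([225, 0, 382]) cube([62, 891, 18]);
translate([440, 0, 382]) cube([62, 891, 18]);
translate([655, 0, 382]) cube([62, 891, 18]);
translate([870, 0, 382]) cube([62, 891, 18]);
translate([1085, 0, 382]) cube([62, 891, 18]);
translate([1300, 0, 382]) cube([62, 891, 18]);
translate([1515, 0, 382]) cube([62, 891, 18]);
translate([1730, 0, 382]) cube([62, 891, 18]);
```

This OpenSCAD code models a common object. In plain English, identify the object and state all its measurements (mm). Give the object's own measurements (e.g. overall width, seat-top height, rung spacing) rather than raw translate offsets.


A bed frame 2024 mm long (x) by 891 mm wide (y). Four 72×72 mm corner posts, 457 mm tall, at the corners of the footprint. Four rails of 21 mm thickness and 187 mm height run between adjacent posts with their undersides at z = 195 mm, their outer faces flush with the outside of the frame (the two x-running rails run between the posts' inner faces; the two y-running rails run between the posts' inner faces). 8 slats, each 62 mm wide (x) and 18 mm thick, lie across the top of the two x-running rails, running the full 891 mm width of the frame in y; along x they sit between the end posts with a 153 mm gap after the −x posts and between neighbouring slats, leaving 160 mm before the +x posts.


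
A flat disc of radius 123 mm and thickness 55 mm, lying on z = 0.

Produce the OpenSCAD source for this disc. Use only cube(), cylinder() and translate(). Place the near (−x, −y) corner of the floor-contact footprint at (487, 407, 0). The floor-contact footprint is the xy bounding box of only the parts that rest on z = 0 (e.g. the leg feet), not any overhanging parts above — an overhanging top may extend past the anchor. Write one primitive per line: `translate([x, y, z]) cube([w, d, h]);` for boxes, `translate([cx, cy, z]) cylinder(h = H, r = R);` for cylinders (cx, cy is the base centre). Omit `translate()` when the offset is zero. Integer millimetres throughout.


translate([610, 530, 0]) cylinder(h = 55, r = 123);


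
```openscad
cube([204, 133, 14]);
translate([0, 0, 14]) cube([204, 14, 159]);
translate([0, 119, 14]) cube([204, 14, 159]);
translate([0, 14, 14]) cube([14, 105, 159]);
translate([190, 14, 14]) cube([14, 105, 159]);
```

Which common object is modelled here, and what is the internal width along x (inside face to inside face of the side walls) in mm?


An open box. The internal width is 176 mm.

A 204×133 base slab with four walls standing on it — an open box. The base is 204 mm wide and the walls are 14 mm thick, so the internal width is 204 − 2 × 14 = 176 mm.


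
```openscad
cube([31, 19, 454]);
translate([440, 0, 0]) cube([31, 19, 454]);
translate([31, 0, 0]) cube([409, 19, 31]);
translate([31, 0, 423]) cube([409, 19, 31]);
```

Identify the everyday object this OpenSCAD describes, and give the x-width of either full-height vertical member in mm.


A picture frame. The border width is 31 mm.

Four thin pieces enclosing a rectangular opening — a picture frame. The two full-height stiles are 454 mm tall; the top rail sits at z = 423 and is 31 mm tall, so the border above the opening is 454 − 423 = 31 mm, matching the stile x-width.


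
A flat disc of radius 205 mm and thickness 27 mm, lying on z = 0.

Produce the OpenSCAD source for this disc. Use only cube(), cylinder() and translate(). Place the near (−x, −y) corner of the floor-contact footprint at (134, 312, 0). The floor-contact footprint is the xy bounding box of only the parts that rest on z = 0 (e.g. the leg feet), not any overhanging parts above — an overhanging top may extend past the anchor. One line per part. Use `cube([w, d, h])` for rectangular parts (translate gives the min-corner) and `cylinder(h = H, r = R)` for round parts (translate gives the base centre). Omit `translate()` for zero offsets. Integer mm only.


translate([339, 517, 0]) cylinder(h = 27, r = 205);


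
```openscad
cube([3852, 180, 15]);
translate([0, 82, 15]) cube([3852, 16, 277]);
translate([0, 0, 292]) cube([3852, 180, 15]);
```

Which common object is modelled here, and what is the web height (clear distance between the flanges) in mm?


An I-beam. The web height is 277 mm.

Two wide flanges with a thin centred web — an I-beam. Overall 307 mm minus two 15 mm flanges gives a web of 307 − 2·15 = 277 mm.


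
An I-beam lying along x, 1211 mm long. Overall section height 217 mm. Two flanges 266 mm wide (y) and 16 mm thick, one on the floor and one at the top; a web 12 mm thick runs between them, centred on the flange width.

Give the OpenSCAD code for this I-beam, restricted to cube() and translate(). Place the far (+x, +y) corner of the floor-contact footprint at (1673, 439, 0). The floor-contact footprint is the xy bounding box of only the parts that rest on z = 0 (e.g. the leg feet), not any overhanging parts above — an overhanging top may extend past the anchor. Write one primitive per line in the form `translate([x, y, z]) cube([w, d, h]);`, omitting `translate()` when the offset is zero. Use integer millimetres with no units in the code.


translate([462, 173, 0]) cube([1211, 266, 16]);
translate([462, 300, 16]) cube([1211, 12, 185]);
translate([462, 173, 201]) cube([1211, 266, 16]);


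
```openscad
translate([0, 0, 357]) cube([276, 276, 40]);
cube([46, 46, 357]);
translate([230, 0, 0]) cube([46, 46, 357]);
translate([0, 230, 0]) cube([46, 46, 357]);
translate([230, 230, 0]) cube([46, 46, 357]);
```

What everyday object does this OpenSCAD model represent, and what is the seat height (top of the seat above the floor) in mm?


A stool. The seat height is 397 mm.

A 276×276×40 slab at z = 357 on four corner posts — a stool. The seat top is 357 + 40 = 397 mm.


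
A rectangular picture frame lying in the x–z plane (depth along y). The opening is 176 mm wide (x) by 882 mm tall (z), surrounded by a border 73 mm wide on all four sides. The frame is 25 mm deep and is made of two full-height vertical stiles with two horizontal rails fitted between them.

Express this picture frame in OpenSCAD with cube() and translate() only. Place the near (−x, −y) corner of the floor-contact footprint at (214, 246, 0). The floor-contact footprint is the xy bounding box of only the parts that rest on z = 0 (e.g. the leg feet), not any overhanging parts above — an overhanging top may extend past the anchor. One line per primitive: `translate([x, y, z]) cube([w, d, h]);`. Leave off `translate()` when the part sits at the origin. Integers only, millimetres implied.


translate([214, 246, 0]) cube([73, 25, 1028]);
translate([463, 246, 0]) cube([73, 25, 1028]);
translate([287, 246, 0]) cube([176, 25, 73]);
translate([287, 246, 955]) cube([176, 25, 73]);


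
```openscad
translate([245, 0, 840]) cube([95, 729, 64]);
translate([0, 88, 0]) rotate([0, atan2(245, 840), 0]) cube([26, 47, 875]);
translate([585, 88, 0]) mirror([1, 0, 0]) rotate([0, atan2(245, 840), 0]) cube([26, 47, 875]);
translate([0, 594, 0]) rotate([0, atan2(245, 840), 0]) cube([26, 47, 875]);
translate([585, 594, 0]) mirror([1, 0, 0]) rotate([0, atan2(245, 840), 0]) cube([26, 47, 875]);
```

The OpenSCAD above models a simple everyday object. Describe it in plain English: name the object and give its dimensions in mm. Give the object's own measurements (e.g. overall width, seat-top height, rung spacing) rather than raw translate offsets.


A sawhorse. A 95×729×64 mm beam (x, y, z) sits on two A-frame leg pairs. Each pair is two raked legs of 26×47 mm section (47 mm along y) splaying symmetrically in x. Each leg rises 840 mm vertically over 245 mm of horizontal reach and is 875 mm long along its own axis. Every leg's outer bottom edge rests on the floor and its outer top edge meets a bottom edge of the beam — the left legs (tilting toward +x) meet the beam's −x bottom edge, the right legs (their mirror images, tilting toward −x) meet its +x bottom edge — so the leg tops tuck under the beam, the beam's underside is 840 mm above the floor, and the feet are 585 mm apart outside-to-outside with the beam centred between them. The two leg pairs are set in 88 mm from either end of the beam.


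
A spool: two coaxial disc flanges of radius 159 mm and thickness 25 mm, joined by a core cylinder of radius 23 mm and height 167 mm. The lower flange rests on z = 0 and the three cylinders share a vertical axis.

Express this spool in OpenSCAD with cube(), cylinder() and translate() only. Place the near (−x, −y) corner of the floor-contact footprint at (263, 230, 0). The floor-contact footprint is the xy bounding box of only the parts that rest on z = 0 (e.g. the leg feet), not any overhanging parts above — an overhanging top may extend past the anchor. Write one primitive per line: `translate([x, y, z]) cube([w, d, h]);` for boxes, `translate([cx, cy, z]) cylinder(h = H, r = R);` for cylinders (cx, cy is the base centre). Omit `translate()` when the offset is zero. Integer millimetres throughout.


translate([422, 389, 0]) cylinder(h = 25, r = 159);
translate([422, 389, 25]) cylinder(h = 167, r = 23);
translate([422, 389, 192]) cylinder(h = 25, r = 159);


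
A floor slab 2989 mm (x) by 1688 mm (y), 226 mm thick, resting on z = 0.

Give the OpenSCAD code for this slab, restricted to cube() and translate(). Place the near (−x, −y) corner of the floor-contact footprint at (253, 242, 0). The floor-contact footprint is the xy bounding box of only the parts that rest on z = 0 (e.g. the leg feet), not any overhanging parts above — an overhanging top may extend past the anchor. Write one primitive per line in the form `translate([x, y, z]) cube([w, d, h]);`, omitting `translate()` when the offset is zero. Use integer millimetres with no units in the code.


translate([253, 242, 0]) cube([2989, 1688, 226]);


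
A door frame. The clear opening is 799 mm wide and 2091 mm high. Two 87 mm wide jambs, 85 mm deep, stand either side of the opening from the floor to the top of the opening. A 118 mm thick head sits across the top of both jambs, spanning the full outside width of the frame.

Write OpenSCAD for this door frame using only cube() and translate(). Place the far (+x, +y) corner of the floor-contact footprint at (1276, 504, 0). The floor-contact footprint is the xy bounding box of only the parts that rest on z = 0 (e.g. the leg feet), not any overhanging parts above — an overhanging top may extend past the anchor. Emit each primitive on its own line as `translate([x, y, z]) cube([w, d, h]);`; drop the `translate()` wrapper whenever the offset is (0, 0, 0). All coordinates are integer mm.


translate([303, 419, 0]) cube([87, 85, 2091]);
translate([1189, 419, 0]) cube([87, 85, 2091]);
translate([303, 419, 2091]) cube([973, 85, 118]);


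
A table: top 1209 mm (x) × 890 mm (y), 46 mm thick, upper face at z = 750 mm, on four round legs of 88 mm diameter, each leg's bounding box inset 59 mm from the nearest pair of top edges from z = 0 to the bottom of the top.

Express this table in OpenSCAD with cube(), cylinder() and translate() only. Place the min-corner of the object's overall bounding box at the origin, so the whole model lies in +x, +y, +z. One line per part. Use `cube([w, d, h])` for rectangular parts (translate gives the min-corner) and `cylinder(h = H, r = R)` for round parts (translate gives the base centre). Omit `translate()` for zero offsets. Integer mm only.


translate([0, 0, 704]) cube([1209, 890, 46]);
translate([103, 103, 0]) cylinder(h = 704, r = 44);
translate([1106, 103, 0]) cylinder(h = 704, r = 44);
translate([103, 787, 0]) cylinder(h = 704, r = 44);
translate([1106, 787, 0]) cylinder(h = 704, r = 44);


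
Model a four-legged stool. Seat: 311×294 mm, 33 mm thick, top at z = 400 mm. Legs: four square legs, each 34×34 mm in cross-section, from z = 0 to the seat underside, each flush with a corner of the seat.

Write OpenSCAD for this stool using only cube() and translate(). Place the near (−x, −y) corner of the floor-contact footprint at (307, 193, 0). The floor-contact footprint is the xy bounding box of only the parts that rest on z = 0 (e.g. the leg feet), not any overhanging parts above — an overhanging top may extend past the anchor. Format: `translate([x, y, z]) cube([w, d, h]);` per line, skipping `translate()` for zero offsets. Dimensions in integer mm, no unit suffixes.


// leg_h = 400 - 33 = 367
translate([307, 193, 367]) cube([311, 294, 33]);
translate([307, 193, 0]) cube([34, 34, 367]);
translate([584, 193, 0]) cube([34, 34, 367]);
translate([307, 453, 0]) cube([34, 34, 367]);
translate([584, 453, 0]) cube([34, 34, 367]);


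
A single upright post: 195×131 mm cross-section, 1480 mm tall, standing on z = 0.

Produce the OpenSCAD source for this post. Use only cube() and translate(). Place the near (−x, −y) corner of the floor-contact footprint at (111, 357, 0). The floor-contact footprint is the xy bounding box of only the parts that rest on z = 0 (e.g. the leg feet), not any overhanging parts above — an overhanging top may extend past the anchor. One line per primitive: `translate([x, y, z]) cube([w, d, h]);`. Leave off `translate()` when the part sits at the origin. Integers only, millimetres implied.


translate([111, 357, 0]) cube([195, 131, 1480]);


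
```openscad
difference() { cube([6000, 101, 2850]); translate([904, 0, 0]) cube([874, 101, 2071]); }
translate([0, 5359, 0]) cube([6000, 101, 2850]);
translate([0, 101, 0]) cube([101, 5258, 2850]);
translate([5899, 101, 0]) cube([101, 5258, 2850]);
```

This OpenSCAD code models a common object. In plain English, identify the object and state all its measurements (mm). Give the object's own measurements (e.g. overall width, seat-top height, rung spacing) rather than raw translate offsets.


A single room: four walls, each 2850 mm tall and 101 mm thick, enclosing an outside footprint 6000×5460 mm (x × y), no floor or roof. The front and back walls (−y and +y sides) run the full x-width; the side walls fit between their inner faces. A door opening 874 mm wide and 2071 mm tall is cut through the front wall from the floor up, its −x edge 904 mm from the wall's −x end.


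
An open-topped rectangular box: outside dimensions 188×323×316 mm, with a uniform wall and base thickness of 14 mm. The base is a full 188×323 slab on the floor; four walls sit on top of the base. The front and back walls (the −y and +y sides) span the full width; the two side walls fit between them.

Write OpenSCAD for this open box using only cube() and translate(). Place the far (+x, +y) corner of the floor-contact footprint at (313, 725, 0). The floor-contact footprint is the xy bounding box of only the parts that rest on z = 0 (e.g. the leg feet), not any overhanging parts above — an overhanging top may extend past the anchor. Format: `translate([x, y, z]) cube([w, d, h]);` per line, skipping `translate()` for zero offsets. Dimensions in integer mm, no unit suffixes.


translate([125, 402, 0]) cube([188, 323, 14]);
translate([125, 402, 14]) cube([188, 14, 302]);
translate([125, 711, 14]) cube([188, 14, 302]);
translate([125, 416, 14]) cube([14, 295, 302]);
translate([299, 416, 14]) cube([14, 295, 302]);
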